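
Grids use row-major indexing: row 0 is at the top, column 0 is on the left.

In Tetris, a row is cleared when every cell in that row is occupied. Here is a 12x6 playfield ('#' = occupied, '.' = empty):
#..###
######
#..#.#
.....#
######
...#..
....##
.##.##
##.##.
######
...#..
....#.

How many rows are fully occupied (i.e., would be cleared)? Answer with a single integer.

Check each row:
  row 0: 2 empty cells -> not full
  row 1: 0 empty cells -> FULL (clear)
  row 2: 3 empty cells -> not full
  row 3: 5 empty cells -> not full
  row 4: 0 empty cells -> FULL (clear)
  row 5: 5 empty cells -> not full
  row 6: 4 empty cells -> not full
  row 7: 2 empty cells -> not full
  row 8: 2 empty cells -> not full
  row 9: 0 empty cells -> FULL (clear)
  row 10: 5 empty cells -> not full
  row 11: 5 empty cells -> not full
Total rows cleared: 3

Answer: 3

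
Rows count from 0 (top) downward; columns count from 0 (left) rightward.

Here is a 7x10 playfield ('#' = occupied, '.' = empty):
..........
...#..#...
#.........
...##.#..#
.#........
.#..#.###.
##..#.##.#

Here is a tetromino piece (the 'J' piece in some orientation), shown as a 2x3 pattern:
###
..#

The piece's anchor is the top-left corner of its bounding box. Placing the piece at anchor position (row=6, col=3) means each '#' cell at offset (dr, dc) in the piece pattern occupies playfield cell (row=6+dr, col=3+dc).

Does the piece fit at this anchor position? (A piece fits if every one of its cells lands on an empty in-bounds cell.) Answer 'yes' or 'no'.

Check each piece cell at anchor (6, 3):
  offset (0,0) -> (6,3): empty -> OK
  offset (0,1) -> (6,4): occupied ('#') -> FAIL
  offset (0,2) -> (6,5): empty -> OK
  offset (1,2) -> (7,5): out of bounds -> FAIL
All cells valid: no

Answer: no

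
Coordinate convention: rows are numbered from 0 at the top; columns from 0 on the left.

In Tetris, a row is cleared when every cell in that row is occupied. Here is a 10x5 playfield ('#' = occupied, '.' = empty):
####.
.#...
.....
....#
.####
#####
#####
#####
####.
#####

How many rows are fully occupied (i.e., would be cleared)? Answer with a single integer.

Check each row:
  row 0: 1 empty cell -> not full
  row 1: 4 empty cells -> not full
  row 2: 5 empty cells -> not full
  row 3: 4 empty cells -> not full
  row 4: 1 empty cell -> not full
  row 5: 0 empty cells -> FULL (clear)
  row 6: 0 empty cells -> FULL (clear)
  row 7: 0 empty cells -> FULL (clear)
  row 8: 1 empty cell -> not full
  row 9: 0 empty cells -> FULL (clear)
Total rows cleared: 4

Answer: 4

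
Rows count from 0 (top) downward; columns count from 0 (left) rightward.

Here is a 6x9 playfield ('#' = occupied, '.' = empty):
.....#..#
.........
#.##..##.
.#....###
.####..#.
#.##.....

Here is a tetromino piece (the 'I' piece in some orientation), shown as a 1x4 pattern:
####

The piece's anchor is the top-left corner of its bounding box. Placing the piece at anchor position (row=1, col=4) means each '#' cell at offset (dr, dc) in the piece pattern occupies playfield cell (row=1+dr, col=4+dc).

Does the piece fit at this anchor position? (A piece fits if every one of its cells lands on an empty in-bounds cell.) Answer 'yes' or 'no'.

Check each piece cell at anchor (1, 4):
  offset (0,0) -> (1,4): empty -> OK
  offset (0,1) -> (1,5): empty -> OK
  offset (0,2) -> (1,6): empty -> OK
  offset (0,3) -> (1,7): empty -> OK
All cells valid: yes

Answer: yes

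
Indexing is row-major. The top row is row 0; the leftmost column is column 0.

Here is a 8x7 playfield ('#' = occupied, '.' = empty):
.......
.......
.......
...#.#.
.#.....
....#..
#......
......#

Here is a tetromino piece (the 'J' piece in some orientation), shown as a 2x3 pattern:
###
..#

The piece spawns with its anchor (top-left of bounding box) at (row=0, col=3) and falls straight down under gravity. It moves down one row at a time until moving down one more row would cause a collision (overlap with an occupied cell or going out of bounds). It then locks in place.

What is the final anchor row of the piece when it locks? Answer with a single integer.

Answer: 1

Derivation:
Spawn at (row=0, col=3). Try each row:
  row 0: fits
  row 1: fits
  row 2: blocked -> lock at row 1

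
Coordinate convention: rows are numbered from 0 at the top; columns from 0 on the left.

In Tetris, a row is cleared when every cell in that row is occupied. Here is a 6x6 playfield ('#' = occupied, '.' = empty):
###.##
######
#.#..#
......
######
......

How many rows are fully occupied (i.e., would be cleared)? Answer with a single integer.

Check each row:
  row 0: 1 empty cell -> not full
  row 1: 0 empty cells -> FULL (clear)
  row 2: 3 empty cells -> not full
  row 3: 6 empty cells -> not full
  row 4: 0 empty cells -> FULL (clear)
  row 5: 6 empty cells -> not full
Total rows cleared: 2

Answer: 2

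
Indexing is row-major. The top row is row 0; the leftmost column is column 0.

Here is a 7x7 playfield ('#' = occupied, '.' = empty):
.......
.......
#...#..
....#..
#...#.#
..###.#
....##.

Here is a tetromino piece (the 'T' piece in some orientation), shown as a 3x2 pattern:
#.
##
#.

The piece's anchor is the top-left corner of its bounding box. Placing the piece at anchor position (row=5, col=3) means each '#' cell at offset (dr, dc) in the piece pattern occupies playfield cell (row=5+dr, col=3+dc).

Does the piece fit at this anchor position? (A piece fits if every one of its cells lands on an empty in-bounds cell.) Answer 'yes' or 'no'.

Check each piece cell at anchor (5, 3):
  offset (0,0) -> (5,3): occupied ('#') -> FAIL
  offset (1,0) -> (6,3): empty -> OK
  offset (1,1) -> (6,4): occupied ('#') -> FAIL
  offset (2,0) -> (7,3): out of bounds -> FAIL
All cells valid: no

Answer: no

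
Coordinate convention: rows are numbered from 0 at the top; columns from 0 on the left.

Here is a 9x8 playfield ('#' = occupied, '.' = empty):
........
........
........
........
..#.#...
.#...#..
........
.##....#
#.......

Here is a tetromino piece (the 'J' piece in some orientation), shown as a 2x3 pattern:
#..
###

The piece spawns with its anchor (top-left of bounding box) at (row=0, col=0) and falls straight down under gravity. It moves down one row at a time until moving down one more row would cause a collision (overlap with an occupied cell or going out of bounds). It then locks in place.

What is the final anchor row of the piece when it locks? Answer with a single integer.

Spawn at (row=0, col=0). Try each row:
  row 0: fits
  row 1: fits
  row 2: fits
  row 3: blocked -> lock at row 2

Answer: 2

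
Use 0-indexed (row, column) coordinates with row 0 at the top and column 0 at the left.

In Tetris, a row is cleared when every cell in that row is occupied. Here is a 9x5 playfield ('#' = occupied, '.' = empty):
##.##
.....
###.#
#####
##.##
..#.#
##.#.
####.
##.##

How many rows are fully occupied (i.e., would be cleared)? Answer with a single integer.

Check each row:
  row 0: 1 empty cell -> not full
  row 1: 5 empty cells -> not full
  row 2: 1 empty cell -> not full
  row 3: 0 empty cells -> FULL (clear)
  row 4: 1 empty cell -> not full
  row 5: 3 empty cells -> not full
  row 6: 2 empty cells -> not full
  row 7: 1 empty cell -> not full
  row 8: 1 empty cell -> not full
Total rows cleared: 1

Answer: 1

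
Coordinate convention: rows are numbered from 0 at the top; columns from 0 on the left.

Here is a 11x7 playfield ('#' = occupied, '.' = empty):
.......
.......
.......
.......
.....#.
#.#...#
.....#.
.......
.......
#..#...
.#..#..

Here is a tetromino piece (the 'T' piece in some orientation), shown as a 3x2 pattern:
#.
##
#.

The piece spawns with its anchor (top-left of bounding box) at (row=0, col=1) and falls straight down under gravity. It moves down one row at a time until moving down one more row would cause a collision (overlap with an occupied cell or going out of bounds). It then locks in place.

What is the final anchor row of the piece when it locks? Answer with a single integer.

Answer: 3

Derivation:
Spawn at (row=0, col=1). Try each row:
  row 0: fits
  row 1: fits
  row 2: fits
  row 3: fits
  row 4: blocked -> lock at row 3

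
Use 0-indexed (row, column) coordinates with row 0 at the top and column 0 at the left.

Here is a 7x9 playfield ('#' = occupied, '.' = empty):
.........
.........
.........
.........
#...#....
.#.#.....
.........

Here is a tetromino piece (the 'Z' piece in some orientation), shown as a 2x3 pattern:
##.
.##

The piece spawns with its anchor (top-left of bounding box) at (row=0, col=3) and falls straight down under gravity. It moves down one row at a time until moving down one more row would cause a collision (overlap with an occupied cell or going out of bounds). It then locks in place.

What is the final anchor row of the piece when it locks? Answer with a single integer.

Answer: 2

Derivation:
Spawn at (row=0, col=3). Try each row:
  row 0: fits
  row 1: fits
  row 2: fits
  row 3: blocked -> lock at row 2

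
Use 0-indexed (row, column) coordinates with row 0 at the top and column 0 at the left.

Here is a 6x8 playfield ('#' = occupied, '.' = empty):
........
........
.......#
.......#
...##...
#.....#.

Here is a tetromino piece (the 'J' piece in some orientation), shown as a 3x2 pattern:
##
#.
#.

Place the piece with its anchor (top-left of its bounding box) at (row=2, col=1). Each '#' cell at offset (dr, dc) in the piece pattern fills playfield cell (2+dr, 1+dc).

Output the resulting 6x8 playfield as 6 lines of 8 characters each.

Answer: ........
........
.##....#
.#.....#
.#.##...
#.....#.

Derivation:
Fill (2+0,1+0) = (2,1)
Fill (2+0,1+1) = (2,2)
Fill (2+1,1+0) = (3,1)
Fill (2+2,1+0) = (4,1)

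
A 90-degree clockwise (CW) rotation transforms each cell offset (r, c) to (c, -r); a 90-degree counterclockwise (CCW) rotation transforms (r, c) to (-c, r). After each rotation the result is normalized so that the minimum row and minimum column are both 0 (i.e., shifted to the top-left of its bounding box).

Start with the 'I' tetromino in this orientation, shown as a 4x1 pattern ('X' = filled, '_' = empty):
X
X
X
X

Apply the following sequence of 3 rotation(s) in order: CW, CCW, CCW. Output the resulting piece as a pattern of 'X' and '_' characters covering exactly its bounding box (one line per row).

Start:
X
X
X
X
After rotation 1 (CW):
XXXX
After rotation 2 (CCW):
X
X
X
X
After rotation 3 (CCW):
XXXX

Answer: XXXX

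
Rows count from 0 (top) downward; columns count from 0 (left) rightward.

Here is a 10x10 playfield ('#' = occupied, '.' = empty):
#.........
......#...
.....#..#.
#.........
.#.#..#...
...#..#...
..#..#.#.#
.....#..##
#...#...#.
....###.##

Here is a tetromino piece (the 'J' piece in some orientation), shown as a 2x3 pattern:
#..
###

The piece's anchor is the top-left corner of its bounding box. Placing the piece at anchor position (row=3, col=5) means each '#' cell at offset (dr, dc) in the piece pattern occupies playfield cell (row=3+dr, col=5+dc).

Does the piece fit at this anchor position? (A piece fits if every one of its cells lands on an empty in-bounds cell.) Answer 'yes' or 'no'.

Answer: no

Derivation:
Check each piece cell at anchor (3, 5):
  offset (0,0) -> (3,5): empty -> OK
  offset (1,0) -> (4,5): empty -> OK
  offset (1,1) -> (4,6): occupied ('#') -> FAIL
  offset (1,2) -> (4,7): empty -> OK
All cells valid: no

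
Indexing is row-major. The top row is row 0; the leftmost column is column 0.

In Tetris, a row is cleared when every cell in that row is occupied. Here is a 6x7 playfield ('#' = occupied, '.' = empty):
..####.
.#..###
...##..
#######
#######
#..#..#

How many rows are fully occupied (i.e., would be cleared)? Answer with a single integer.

Answer: 2

Derivation:
Check each row:
  row 0: 3 empty cells -> not full
  row 1: 3 empty cells -> not full
  row 2: 5 empty cells -> not full
  row 3: 0 empty cells -> FULL (clear)
  row 4: 0 empty cells -> FULL (clear)
  row 5: 4 empty cells -> not full
Total rows cleared: 2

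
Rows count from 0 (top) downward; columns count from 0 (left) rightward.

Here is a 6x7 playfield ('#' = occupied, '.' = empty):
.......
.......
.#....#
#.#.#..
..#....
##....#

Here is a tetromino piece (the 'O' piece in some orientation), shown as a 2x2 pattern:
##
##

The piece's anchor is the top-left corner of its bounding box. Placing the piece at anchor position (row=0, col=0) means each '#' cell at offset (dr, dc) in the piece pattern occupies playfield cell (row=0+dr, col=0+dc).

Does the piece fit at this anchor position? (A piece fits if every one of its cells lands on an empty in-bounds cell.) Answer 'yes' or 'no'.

Answer: yes

Derivation:
Check each piece cell at anchor (0, 0):
  offset (0,0) -> (0,0): empty -> OK
  offset (0,1) -> (0,1): empty -> OK
  offset (1,0) -> (1,0): empty -> OK
  offset (1,1) -> (1,1): empty -> OK
All cells valid: yes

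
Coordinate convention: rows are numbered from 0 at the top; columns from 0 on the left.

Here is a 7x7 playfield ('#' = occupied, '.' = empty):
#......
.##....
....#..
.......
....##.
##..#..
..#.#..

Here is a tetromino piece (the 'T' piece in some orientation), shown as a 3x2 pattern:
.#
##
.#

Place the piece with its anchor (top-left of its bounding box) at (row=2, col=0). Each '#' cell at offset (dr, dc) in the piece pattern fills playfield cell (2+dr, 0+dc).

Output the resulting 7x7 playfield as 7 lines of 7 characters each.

Answer: #......
.##....
.#..#..
##.....
.#..##.
##..#..
..#.#..

Derivation:
Fill (2+0,0+1) = (2,1)
Fill (2+1,0+0) = (3,0)
Fill (2+1,0+1) = (3,1)
Fill (2+2,0+1) = (4,1)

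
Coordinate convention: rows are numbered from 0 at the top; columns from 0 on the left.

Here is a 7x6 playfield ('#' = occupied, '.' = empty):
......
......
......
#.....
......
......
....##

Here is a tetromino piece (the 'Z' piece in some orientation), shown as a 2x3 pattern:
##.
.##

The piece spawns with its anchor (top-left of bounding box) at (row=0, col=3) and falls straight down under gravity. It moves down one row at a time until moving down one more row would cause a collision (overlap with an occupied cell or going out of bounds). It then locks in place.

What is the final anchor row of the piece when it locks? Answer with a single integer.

Spawn at (row=0, col=3). Try each row:
  row 0: fits
  row 1: fits
  row 2: fits
  row 3: fits
  row 4: fits
  row 5: blocked -> lock at row 4

Answer: 4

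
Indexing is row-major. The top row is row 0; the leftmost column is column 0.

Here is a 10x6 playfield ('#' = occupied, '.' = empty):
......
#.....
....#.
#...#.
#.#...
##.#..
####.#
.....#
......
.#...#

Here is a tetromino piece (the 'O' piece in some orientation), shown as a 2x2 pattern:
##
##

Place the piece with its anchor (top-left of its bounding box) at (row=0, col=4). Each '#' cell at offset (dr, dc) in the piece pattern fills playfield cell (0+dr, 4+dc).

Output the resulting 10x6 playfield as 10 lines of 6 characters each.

Answer: ....##
#...##
....#.
#...#.
#.#...
##.#..
####.#
.....#
......
.#...#

Derivation:
Fill (0+0,4+0) = (0,4)
Fill (0+0,4+1) = (0,5)
Fill (0+1,4+0) = (1,4)
Fill (0+1,4+1) = (1,5)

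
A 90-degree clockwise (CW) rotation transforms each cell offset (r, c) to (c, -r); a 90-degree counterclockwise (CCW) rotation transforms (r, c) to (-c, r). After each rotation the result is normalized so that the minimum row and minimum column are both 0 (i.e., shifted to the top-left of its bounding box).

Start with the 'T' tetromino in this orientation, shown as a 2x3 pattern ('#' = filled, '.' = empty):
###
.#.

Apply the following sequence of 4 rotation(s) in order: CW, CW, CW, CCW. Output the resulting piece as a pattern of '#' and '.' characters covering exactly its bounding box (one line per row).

Start:
###
.#.
After rotation 1 (CW):
.#
##
.#
After rotation 2 (CW):
.#.
###
After rotation 3 (CW):
#.
##
#.
After rotation 4 (CCW):
.#.
###

Answer: .#.
###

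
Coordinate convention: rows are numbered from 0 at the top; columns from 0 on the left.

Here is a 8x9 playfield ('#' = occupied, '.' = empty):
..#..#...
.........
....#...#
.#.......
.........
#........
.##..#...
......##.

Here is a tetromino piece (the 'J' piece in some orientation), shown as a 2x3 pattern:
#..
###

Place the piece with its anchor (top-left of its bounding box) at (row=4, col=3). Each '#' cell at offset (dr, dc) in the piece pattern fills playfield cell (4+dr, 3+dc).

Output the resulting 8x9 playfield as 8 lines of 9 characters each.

Answer: ..#..#...
.........
....#...#
.#.......
...#.....
#..###...
.##..#...
......##.

Derivation:
Fill (4+0,3+0) = (4,3)
Fill (4+1,3+0) = (5,3)
Fill (4+1,3+1) = (5,4)
Fill (4+1,3+2) = (5,5)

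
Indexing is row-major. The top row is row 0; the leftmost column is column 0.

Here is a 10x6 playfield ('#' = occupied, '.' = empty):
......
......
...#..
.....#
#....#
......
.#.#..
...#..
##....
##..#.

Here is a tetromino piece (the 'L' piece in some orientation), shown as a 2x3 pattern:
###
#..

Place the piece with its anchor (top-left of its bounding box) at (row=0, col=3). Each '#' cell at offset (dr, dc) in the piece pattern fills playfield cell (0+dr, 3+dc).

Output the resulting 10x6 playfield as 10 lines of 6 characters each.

Answer: ...###
...#..
...#..
.....#
#....#
......
.#.#..
...#..
##....
##..#.

Derivation:
Fill (0+0,3+0) = (0,3)
Fill (0+0,3+1) = (0,4)
Fill (0+0,3+2) = (0,5)
Fill (0+1,3+0) = (1,3)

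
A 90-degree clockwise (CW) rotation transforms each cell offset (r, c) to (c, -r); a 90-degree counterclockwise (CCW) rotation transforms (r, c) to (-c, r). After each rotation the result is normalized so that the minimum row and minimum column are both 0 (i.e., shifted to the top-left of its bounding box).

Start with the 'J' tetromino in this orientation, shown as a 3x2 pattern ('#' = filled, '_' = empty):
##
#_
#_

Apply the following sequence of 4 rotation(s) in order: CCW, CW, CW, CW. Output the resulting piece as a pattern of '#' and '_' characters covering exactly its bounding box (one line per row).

Answer: _#
_#
##

Derivation:
Start:
##
#_
#_
After rotation 1 (CCW):
#__
###
After rotation 2 (CW):
##
#_
#_
After rotation 3 (CW):
###
__#
After rotation 4 (CW):
_#
_#
##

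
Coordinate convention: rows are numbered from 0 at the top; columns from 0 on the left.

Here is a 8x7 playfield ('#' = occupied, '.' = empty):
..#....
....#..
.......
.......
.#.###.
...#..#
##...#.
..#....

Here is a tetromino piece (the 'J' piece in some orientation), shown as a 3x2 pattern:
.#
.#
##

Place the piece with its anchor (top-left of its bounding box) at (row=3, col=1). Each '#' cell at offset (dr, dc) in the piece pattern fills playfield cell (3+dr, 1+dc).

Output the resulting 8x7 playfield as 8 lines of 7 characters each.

Answer: ..#....
....#..
.......
..#....
.#####.
.###..#
##...#.
..#....

Derivation:
Fill (3+0,1+1) = (3,2)
Fill (3+1,1+1) = (4,2)
Fill (3+2,1+0) = (5,1)
Fill (3+2,1+1) = (5,2)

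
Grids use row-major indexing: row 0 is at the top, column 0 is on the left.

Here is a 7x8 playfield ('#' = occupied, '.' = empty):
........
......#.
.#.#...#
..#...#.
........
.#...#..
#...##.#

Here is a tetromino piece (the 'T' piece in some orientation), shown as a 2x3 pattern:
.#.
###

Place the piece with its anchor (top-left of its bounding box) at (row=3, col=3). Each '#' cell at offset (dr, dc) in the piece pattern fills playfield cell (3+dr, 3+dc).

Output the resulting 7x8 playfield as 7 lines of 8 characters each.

Answer: ........
......#.
.#.#...#
..#.#.#.
...###..
.#...#..
#...##.#

Derivation:
Fill (3+0,3+1) = (3,4)
Fill (3+1,3+0) = (4,3)
Fill (3+1,3+1) = (4,4)
Fill (3+1,3+2) = (4,5)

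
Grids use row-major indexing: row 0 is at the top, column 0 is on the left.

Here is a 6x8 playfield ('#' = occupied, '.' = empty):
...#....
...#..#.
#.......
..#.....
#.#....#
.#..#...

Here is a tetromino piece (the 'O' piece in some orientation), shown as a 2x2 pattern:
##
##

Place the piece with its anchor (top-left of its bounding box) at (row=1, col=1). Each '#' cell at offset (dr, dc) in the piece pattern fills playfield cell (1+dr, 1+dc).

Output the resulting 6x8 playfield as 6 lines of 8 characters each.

Answer: ...#....
.###..#.
###.....
..#.....
#.#....#
.#..#...

Derivation:
Fill (1+0,1+0) = (1,1)
Fill (1+0,1+1) = (1,2)
Fill (1+1,1+0) = (2,1)
Fill (1+1,1+1) = (2,2)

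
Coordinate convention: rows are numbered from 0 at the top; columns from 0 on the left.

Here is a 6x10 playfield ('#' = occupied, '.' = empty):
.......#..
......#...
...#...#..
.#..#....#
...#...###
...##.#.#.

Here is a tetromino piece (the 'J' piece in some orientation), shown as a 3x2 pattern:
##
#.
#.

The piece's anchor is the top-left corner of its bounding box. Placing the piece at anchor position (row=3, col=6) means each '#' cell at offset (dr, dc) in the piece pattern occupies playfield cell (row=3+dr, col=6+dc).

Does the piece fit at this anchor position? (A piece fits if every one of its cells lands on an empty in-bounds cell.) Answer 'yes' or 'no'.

Check each piece cell at anchor (3, 6):
  offset (0,0) -> (3,6): empty -> OK
  offset (0,1) -> (3,7): empty -> OK
  offset (1,0) -> (4,6): empty -> OK
  offset (2,0) -> (5,6): occupied ('#') -> FAIL
All cells valid: no

Answer: no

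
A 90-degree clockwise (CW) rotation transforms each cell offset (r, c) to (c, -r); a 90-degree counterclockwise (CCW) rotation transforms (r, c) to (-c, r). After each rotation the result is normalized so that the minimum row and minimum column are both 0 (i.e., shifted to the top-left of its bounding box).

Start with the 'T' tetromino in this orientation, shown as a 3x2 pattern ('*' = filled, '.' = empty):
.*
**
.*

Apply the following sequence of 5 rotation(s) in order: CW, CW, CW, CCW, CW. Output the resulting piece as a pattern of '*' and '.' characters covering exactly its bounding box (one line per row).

Start:
.*
**
.*
After rotation 1 (CW):
.*.
***
After rotation 2 (CW):
*.
**
*.
After rotation 3 (CW):
***
.*.
After rotation 4 (CCW):
*.
**
*.
After rotation 5 (CW):
***
.*.

Answer: ***
.*.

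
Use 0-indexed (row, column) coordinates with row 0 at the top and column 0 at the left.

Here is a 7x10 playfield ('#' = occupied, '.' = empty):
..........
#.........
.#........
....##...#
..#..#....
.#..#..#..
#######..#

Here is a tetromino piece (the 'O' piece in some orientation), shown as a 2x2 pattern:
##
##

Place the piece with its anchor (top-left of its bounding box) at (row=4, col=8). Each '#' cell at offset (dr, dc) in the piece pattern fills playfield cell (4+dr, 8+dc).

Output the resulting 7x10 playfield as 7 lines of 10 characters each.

Fill (4+0,8+0) = (4,8)
Fill (4+0,8+1) = (4,9)
Fill (4+1,8+0) = (5,8)
Fill (4+1,8+1) = (5,9)

Answer: ..........
#.........
.#........
....##...#
..#..#..##
.#..#..###
#######..#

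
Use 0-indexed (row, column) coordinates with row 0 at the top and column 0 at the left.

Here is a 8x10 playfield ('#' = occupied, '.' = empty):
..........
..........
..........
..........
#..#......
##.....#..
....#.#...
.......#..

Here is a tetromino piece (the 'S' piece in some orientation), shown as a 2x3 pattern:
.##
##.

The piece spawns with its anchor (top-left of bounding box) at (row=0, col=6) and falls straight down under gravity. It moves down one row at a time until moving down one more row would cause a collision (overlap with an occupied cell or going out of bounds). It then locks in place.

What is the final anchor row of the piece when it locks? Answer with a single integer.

Answer: 3

Derivation:
Spawn at (row=0, col=6). Try each row:
  row 0: fits
  row 1: fits
  row 2: fits
  row 3: fits
  row 4: blocked -> lock at row 3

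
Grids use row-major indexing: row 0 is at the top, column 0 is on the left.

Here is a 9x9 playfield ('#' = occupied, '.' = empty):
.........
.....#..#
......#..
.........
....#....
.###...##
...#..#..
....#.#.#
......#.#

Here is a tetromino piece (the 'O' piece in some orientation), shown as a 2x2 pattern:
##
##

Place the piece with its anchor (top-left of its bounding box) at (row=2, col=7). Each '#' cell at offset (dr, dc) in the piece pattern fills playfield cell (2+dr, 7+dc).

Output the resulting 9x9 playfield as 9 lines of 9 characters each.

Answer: .........
.....#..#
......###
.......##
....#....
.###...##
...#..#..
....#.#.#
......#.#

Derivation:
Fill (2+0,7+0) = (2,7)
Fill (2+0,7+1) = (2,8)
Fill (2+1,7+0) = (3,7)
Fill (2+1,7+1) = (3,8)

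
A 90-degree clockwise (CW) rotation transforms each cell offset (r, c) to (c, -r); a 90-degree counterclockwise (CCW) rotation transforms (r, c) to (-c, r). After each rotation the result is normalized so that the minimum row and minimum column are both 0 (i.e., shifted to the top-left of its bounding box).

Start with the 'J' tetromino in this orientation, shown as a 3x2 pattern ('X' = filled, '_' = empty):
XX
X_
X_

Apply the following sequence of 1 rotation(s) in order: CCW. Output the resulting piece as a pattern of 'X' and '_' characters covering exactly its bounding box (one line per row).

Answer: X__
XXX

Derivation:
Start:
XX
X_
X_
After rotation 1 (CCW):
X__
XXX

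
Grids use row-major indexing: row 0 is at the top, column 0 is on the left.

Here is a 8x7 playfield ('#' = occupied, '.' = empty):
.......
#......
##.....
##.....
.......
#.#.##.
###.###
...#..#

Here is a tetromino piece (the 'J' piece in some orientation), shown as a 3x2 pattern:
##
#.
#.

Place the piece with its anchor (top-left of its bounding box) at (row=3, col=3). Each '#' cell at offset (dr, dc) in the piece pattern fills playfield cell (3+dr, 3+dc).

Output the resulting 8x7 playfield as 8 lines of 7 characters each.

Fill (3+0,3+0) = (3,3)
Fill (3+0,3+1) = (3,4)
Fill (3+1,3+0) = (4,3)
Fill (3+2,3+0) = (5,3)

Answer: .......
#......
##.....
##.##..
...#...
#.####.
###.###
...#..#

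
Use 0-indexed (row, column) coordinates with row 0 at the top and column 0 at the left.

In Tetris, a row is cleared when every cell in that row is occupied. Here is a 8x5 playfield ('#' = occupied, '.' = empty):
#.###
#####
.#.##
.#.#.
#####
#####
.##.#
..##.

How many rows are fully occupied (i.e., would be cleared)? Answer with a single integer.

Check each row:
  row 0: 1 empty cell -> not full
  row 1: 0 empty cells -> FULL (clear)
  row 2: 2 empty cells -> not full
  row 3: 3 empty cells -> not full
  row 4: 0 empty cells -> FULL (clear)
  row 5: 0 empty cells -> FULL (clear)
  row 6: 2 empty cells -> not full
  row 7: 3 empty cells -> not full
Total rows cleared: 3

Answer: 3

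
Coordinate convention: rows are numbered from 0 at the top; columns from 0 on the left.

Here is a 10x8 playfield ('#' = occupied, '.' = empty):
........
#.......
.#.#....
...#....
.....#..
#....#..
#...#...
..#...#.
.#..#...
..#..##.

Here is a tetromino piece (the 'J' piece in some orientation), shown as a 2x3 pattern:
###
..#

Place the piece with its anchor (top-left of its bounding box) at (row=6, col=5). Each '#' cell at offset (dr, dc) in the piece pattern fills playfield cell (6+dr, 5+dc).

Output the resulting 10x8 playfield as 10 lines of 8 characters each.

Answer: ........
#.......
.#.#....
...#....
.....#..
#....#..
#...####
..#...##
.#..#...
..#..##.

Derivation:
Fill (6+0,5+0) = (6,5)
Fill (6+0,5+1) = (6,6)
Fill (6+0,5+2) = (6,7)
Fill (6+1,5+2) = (7,7)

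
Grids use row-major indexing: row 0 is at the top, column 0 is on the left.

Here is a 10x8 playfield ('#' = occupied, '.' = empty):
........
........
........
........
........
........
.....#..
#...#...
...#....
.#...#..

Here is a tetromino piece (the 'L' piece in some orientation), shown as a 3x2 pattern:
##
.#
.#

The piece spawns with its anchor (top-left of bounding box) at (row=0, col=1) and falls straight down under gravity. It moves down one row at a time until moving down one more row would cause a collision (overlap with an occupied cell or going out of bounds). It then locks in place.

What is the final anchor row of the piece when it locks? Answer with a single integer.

Answer: 7

Derivation:
Spawn at (row=0, col=1). Try each row:
  row 0: fits
  row 1: fits
  row 2: fits
  row 3: fits
  row 4: fits
  row 5: fits
  row 6: fits
  row 7: fits
  row 8: blocked -> lock at row 7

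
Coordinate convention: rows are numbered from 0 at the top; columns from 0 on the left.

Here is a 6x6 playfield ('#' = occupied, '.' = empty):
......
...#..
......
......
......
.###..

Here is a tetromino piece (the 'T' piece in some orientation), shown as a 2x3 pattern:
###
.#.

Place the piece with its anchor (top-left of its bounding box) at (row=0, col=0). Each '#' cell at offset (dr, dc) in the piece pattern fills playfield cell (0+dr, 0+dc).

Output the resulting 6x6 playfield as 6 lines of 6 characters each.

Fill (0+0,0+0) = (0,0)
Fill (0+0,0+1) = (0,1)
Fill (0+0,0+2) = (0,2)
Fill (0+1,0+1) = (1,1)

Answer: ###...
.#.#..
......
......
......
.###..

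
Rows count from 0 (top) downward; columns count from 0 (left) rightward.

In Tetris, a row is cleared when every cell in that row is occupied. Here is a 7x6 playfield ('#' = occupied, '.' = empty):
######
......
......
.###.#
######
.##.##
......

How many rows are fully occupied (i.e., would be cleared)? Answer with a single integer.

Check each row:
  row 0: 0 empty cells -> FULL (clear)
  row 1: 6 empty cells -> not full
  row 2: 6 empty cells -> not full
  row 3: 2 empty cells -> not full
  row 4: 0 empty cells -> FULL (clear)
  row 5: 2 empty cells -> not full
  row 6: 6 empty cells -> not full
Total rows cleared: 2

Answer: 2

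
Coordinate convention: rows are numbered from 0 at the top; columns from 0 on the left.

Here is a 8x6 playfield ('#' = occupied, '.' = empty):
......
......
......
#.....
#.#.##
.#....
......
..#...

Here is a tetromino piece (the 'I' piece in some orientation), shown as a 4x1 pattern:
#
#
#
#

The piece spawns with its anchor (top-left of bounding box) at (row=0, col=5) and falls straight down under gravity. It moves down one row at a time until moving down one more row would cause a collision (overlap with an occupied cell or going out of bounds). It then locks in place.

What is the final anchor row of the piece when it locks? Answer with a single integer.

Spawn at (row=0, col=5). Try each row:
  row 0: fits
  row 1: blocked -> lock at row 0

Answer: 0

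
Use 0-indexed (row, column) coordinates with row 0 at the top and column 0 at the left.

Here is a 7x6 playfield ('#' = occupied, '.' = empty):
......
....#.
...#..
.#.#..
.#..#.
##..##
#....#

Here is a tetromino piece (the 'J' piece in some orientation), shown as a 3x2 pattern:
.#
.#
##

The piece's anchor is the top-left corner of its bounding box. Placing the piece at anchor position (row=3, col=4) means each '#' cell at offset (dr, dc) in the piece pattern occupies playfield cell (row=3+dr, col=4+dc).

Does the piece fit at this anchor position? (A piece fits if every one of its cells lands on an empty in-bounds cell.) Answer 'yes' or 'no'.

Check each piece cell at anchor (3, 4):
  offset (0,1) -> (3,5): empty -> OK
  offset (1,1) -> (4,5): empty -> OK
  offset (2,0) -> (5,4): occupied ('#') -> FAIL
  offset (2,1) -> (5,5): occupied ('#') -> FAIL
All cells valid: no

Answer: no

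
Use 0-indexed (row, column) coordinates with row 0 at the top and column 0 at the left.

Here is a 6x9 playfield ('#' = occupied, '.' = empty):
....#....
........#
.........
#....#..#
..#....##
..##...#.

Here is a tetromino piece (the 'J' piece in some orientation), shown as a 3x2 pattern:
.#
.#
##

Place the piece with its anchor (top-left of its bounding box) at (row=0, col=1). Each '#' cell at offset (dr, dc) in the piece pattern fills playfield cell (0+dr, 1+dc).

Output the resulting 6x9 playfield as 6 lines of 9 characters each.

Fill (0+0,1+1) = (0,2)
Fill (0+1,1+1) = (1,2)
Fill (0+2,1+0) = (2,1)
Fill (0+2,1+1) = (2,2)

Answer: ..#.#....
..#.....#
.##......
#....#..#
..#....##
..##...#.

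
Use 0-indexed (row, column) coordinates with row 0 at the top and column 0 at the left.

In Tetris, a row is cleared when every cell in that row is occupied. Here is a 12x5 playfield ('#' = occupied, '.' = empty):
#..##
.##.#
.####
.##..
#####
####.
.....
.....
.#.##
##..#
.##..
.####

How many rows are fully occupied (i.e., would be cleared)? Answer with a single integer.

Check each row:
  row 0: 2 empty cells -> not full
  row 1: 2 empty cells -> not full
  row 2: 1 empty cell -> not full
  row 3: 3 empty cells -> not full
  row 4: 0 empty cells -> FULL (clear)
  row 5: 1 empty cell -> not full
  row 6: 5 empty cells -> not full
  row 7: 5 empty cells -> not full
  row 8: 2 empty cells -> not full
  row 9: 2 empty cells -> not full
  row 10: 3 empty cells -> not full
  row 11: 1 empty cell -> not full
Total rows cleared: 1

Answer: 1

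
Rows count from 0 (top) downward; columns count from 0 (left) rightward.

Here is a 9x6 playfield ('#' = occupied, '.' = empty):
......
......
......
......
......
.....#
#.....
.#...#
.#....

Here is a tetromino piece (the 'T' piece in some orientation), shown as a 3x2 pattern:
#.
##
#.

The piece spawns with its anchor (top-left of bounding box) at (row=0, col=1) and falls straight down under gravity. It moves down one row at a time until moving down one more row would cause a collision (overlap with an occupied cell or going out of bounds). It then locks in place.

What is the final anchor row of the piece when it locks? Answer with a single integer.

Answer: 4

Derivation:
Spawn at (row=0, col=1). Try each row:
  row 0: fits
  row 1: fits
  row 2: fits
  row 3: fits
  row 4: fits
  row 5: blocked -> lock at row 4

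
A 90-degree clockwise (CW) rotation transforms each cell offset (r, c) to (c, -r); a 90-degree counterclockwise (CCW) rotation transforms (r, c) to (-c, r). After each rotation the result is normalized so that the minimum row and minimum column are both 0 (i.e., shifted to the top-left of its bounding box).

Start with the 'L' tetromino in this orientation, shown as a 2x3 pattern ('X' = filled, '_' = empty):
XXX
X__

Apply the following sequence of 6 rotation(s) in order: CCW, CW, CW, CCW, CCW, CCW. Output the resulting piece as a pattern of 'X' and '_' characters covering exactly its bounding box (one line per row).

Answer: __X
XXX

Derivation:
Start:
XXX
X__
After rotation 1 (CCW):
X_
X_
XX
After rotation 2 (CW):
XXX
X__
After rotation 3 (CW):
XX
_X
_X
After rotation 4 (CCW):
XXX
X__
After rotation 5 (CCW):
X_
X_
XX
After rotation 6 (CCW):
__X
XXX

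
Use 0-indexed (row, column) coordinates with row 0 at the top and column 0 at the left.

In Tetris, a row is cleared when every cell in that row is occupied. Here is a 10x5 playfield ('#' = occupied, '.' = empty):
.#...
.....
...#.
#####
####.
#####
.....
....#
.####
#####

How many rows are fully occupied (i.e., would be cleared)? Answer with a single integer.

Check each row:
  row 0: 4 empty cells -> not full
  row 1: 5 empty cells -> not full
  row 2: 4 empty cells -> not full
  row 3: 0 empty cells -> FULL (clear)
  row 4: 1 empty cell -> not full
  row 5: 0 empty cells -> FULL (clear)
  row 6: 5 empty cells -> not full
  row 7: 4 empty cells -> not full
  row 8: 1 empty cell -> not full
  row 9: 0 empty cells -> FULL (clear)
Total rows cleared: 3

Answer: 3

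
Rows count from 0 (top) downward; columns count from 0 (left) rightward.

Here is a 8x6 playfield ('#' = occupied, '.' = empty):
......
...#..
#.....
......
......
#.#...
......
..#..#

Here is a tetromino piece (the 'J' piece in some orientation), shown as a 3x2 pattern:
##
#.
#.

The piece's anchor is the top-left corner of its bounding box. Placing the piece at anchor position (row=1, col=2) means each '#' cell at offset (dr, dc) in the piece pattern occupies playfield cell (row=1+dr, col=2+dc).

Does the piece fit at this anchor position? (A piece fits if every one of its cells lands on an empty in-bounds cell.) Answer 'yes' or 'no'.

Answer: no

Derivation:
Check each piece cell at anchor (1, 2):
  offset (0,0) -> (1,2): empty -> OK
  offset (0,1) -> (1,3): occupied ('#') -> FAIL
  offset (1,0) -> (2,2): empty -> OK
  offset (2,0) -> (3,2): empty -> OK
All cells valid: no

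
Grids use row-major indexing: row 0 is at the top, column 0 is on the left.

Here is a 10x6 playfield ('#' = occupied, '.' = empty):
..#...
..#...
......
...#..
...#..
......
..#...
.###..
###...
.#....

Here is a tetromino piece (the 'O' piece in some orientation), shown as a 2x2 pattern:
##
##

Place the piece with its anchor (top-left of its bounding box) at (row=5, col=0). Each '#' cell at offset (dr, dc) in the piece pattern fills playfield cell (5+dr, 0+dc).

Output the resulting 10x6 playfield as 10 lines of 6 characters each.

Answer: ..#...
..#...
......
...#..
...#..
##....
###...
.###..
###...
.#....

Derivation:
Fill (5+0,0+0) = (5,0)
Fill (5+0,0+1) = (5,1)
Fill (5+1,0+0) = (6,0)
Fill (5+1,0+1) = (6,1)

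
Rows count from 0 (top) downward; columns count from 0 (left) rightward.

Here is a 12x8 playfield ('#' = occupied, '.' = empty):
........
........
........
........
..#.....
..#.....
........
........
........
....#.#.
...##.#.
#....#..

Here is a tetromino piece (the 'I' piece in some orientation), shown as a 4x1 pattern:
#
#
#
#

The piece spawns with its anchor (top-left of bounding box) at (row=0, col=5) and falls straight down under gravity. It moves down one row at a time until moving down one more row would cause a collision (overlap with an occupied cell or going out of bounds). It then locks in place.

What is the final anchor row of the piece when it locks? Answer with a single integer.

Spawn at (row=0, col=5). Try each row:
  row 0: fits
  row 1: fits
  row 2: fits
  row 3: fits
  row 4: fits
  row 5: fits
  row 6: fits
  row 7: fits
  row 8: blocked -> lock at row 7

Answer: 7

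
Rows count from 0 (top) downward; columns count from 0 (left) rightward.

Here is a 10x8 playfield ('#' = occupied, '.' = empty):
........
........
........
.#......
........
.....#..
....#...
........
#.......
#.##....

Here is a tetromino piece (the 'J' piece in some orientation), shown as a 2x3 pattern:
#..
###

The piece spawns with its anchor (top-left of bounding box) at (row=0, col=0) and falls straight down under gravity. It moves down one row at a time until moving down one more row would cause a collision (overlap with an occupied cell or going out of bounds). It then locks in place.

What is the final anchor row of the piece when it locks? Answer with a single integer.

Answer: 1

Derivation:
Spawn at (row=0, col=0). Try each row:
  row 0: fits
  row 1: fits
  row 2: blocked -> lock at row 1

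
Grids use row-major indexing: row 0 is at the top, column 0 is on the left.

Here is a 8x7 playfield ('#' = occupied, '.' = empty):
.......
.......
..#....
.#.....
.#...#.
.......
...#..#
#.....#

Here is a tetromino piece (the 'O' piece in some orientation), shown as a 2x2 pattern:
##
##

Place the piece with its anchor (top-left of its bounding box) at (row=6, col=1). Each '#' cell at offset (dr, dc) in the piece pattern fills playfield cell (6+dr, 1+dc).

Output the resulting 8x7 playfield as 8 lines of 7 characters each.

Fill (6+0,1+0) = (6,1)
Fill (6+0,1+1) = (6,2)
Fill (6+1,1+0) = (7,1)
Fill (6+1,1+1) = (7,2)

Answer: .......
.......
..#....
.#.....
.#...#.
.......
.###..#
###...#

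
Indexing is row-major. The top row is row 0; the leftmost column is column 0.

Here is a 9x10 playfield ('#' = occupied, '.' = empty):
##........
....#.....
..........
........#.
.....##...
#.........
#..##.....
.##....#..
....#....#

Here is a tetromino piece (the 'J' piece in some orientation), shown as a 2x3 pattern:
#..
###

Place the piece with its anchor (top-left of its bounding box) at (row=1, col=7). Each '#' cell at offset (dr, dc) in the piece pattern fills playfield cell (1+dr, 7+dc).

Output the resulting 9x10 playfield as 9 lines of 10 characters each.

Fill (1+0,7+0) = (1,7)
Fill (1+1,7+0) = (2,7)
Fill (1+1,7+1) = (2,8)
Fill (1+1,7+2) = (2,9)

Answer: ##........
....#..#..
.......###
........#.
.....##...
#.........
#..##.....
.##....#..
....#....#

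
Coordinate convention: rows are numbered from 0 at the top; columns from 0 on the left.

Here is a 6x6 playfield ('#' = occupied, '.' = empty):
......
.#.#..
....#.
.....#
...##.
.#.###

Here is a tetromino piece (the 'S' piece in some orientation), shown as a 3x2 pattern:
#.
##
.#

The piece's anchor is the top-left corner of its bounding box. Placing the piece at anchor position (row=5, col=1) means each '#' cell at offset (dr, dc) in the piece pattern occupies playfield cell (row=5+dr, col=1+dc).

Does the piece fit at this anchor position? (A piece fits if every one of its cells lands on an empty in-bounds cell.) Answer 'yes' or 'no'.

Check each piece cell at anchor (5, 1):
  offset (0,0) -> (5,1): occupied ('#') -> FAIL
  offset (1,0) -> (6,1): out of bounds -> FAIL
  offset (1,1) -> (6,2): out of bounds -> FAIL
  offset (2,1) -> (7,2): out of bounds -> FAIL
All cells valid: no

Answer: no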